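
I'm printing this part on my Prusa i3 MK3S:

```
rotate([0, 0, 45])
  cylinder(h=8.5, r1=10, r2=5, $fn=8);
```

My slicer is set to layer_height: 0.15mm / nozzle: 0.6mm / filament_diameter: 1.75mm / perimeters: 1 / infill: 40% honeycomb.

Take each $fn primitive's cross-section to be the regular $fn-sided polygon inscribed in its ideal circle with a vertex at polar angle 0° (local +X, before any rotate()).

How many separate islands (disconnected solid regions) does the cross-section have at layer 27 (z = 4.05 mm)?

1

At z = 4.05 mm: the cone contributes a regular 8-gon of circumradius 7.618 (interpolated between r1=10 and r2=5 at t=0.476); (whole slice rotated 45° about Z — lengths, areas and connectivity unchanged). Overall, the cross-section is a single solid region. Island count = 1.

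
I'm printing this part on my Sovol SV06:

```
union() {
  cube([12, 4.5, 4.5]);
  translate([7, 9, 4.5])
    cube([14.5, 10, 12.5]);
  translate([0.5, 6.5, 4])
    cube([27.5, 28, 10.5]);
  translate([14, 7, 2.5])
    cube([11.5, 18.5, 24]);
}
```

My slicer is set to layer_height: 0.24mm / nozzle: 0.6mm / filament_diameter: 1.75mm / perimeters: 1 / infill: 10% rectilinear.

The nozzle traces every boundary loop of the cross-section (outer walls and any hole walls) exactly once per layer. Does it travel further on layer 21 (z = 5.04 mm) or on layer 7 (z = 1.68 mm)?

Layer 21 (z = 5.04): the cube is absent (z outside [0, 4.5]); the 14.5×10 cube at (7, 9) contributes its full rectangle (perimeter 49.00 mm); the cube at (0.5, 6.5) (footprint 27.5×28) is included at this height (perimeter 111.00 mm); the 11.5×18.5 cube at (14, 7) contributes its full rectangle (perimeter 60.00 mm); Combining (union): the regions partially overlap (shared area 357.75 mm²), so the edge portions inside another operand are dropped and the merged outline is re-measured after clipping — boundary = 111.00 mm. So its perimeter = 111.00 mm. Layer 7 (z = 1.68): the cube (footprint 12×4.5) is included at this height (perimeter 33.00 mm); the cube at (7, 9) is absent (z outside [4.5, 17]); the cube at (0.5, 6.5) is absent (z outside [4, 14.5]); the cube at (14, 7) does not reach this height (z outside [2.5, 26.5]); Combining (union): only the 12×4.5 cube is present, so the union is just that shape — boundary = 33.00 mm. So its perimeter = 33.00 mm. Layer 21 is larger (111.00 vs 33.00 mm).

layer 21 (z = 5.04 mm)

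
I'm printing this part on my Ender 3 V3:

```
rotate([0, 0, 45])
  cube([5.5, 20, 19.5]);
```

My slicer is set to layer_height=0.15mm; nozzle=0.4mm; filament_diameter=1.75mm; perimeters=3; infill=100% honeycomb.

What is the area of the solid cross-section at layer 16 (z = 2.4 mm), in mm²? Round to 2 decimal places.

At z = 2.4 mm: the 5.5×20 cube contributes its full rectangle (area 110.00 mm²); (rotated 45° about Z; rotation is an isometry so areas/perimeters/island counts are preserved). Overall, the cross-section is a single solid region. Net area = 110.00 mm².

110.00 mm²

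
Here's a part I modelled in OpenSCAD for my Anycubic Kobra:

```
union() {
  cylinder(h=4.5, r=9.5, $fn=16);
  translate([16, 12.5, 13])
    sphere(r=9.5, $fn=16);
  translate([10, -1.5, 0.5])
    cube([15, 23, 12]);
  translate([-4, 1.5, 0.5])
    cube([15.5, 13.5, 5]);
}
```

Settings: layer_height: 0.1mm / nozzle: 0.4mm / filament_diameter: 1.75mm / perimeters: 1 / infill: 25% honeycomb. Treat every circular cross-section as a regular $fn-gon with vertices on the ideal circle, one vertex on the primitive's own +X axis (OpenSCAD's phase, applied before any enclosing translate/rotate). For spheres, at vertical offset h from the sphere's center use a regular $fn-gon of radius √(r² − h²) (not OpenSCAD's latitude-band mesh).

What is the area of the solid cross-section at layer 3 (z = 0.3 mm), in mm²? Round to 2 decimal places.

At z = 0.3 mm: the cylinder: section is a regular 16-gon, circumradius r=9.5 (area = (16/2)·9.500²·sin(360°/16) = 276.30 mm²); the sphere at (16, 12.5) is not intersected at this z (|z−center|=12.700 > r=9.5); the cube at (10, -1.5) is not intersected at this z (z outside [0.5, 12.5]); the cube at (-4, 1.5) does not reach this height (z outside [0.5, 5.5]); Taking the union: only the r=9.5 cylinder is present, so the union is just that shape — area = 276.30 mm². Overall, the cross-section is a single solid region. Net area = 276.30 mm².

276.30 mm²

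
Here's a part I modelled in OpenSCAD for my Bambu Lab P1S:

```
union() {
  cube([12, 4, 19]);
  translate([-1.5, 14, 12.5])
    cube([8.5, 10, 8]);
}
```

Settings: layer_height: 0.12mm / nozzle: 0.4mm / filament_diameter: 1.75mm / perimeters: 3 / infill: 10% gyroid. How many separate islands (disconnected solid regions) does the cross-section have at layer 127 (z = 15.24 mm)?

At z = 15.24 mm: the cube (footprint 12×4) is included at this height; the 8.5×10 cube at (-1.5, 14) contributes its full rectangle; Taking the union: the 2 present regions are separate (no shared area or edge), so areas and boundary lengths simply add and each stays a separate island — 2 connected regions. Overall, the cross-section has 2 separate islands. Island count = 2.

2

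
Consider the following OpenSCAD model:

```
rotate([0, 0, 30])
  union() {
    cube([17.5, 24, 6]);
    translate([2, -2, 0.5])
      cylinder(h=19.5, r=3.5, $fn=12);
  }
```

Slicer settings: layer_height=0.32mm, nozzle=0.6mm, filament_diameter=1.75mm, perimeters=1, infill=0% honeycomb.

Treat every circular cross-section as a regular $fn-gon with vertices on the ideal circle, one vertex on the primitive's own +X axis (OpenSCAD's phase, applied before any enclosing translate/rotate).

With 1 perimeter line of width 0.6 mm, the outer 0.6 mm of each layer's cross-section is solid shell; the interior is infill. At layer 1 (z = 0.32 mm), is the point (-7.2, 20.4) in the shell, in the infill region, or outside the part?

At z = 0.32 mm: the cube is present — its section is the full 17.5×24 rectangle; the cylinder at (2, -2) does not reach this height (z outside [0.5, 20]); Merging all regions: only the 17.5×24 cube is present, so the union is just that shape — 1 connected region; (rotated 30° about Z; rotation is an isometry so areas/perimeters/island counts are preserved). Overall, the cross-section is a single solid region. Undo the 30° rotation: the query point maps to (3.965, 21.267) in the un-rotated model frame. The nearest boundary edge runs (17.50, 24.00)→(0.00, 24.00); distance from the point to it = 2.73 mm. The point is inside the cross-section and 2.73 mm from the nearest boundary — more than the 0.6 mm shell width (1 × 0.6), so it's in the infill interior.

infill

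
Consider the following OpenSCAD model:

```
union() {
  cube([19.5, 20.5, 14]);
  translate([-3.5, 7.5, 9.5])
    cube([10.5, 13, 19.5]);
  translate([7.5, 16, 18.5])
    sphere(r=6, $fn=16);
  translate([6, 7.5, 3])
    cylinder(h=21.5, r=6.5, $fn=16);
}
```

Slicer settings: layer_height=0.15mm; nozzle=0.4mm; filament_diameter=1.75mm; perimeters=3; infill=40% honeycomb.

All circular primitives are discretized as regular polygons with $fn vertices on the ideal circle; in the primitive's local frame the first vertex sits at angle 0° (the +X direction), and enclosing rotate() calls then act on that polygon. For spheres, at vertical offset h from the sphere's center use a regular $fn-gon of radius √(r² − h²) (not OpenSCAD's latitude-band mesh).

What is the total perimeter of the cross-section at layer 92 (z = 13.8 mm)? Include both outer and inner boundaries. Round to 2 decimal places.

At z = 13.8 mm: the 19.5×20.5 cube contributes its full rectangle (perimeter 80.00 mm); the cube at (-3.5, 7.5) (footprint 10.5×13) is included at this height (perimeter 47.00 mm); the sphere at (7.5, 16): section is a regular 16-gon, circumradius = √(r²−h²) = √(6²−4.7²) = 3.730 (perimeter = 2·16·3.730·sin(180°/16) = 23.28 mm); the cylinder at (6, 7.5): section is a regular 16-gon, circumradius r=6.5 (perimeter = 2·16·6.500·sin(180°/16) = 40.58 mm); Merging all regions: the regions partially overlap (shared area 262.30 mm²), so the edge portions inside another operand are dropped and the merged outline is re-measured after clipping — boundary = 86.55 mm. Overall, the cross-section is a single solid region. Total boundary length (outer) = 86.55 mm.

86.55 mm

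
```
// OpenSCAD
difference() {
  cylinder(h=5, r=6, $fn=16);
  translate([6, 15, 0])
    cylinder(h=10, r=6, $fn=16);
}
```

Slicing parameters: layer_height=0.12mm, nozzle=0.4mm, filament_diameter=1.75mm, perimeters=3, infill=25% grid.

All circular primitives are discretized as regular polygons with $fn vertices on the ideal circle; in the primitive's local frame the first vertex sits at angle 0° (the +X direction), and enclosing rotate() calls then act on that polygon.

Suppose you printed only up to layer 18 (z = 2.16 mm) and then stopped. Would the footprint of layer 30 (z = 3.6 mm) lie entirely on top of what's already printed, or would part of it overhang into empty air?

Compare the two slices. At z = 2.16: the r=6 cylinder gives a regular 16-gon of circumradius 6 (constant along its height) (area = (16/2)·6.000²·sin(360°/16) = 110.21 mm²); the cylinder at (6, 15): section is a regular 16-gon, circumradius r=6 (area = (16/2)·6.000²·sin(360°/16) = 110.21 mm²); After the difference (first − rest): starting from the r=6 cylinder (110.21 mm²), the r=6 cylinder at (6, 15) misses the remaining region (no effect) — area = 110.21 mm². At z = 3.6: the r=6 cylinder contributes a regular 16-gon of circumradius 6 (area = (16/2)·6.000²·sin(360°/16) = 110.21 mm²); the r=6 cylinder at (6, 15) contributes a regular 16-gon of circumradius 6 (area = (16/2)·6.000²·sin(360°/16) = 110.21 mm²); After the difference (first − rest): starting from the r=6 cylinder (110.21 mm²), the r=6 cylinder at (6, 15) misses the remaining region (no effect) — area = 110.21 mm². Checking containment: the cross-section at z = 3.6 is a subset of the cross-section at z = 2.16.

entirely on top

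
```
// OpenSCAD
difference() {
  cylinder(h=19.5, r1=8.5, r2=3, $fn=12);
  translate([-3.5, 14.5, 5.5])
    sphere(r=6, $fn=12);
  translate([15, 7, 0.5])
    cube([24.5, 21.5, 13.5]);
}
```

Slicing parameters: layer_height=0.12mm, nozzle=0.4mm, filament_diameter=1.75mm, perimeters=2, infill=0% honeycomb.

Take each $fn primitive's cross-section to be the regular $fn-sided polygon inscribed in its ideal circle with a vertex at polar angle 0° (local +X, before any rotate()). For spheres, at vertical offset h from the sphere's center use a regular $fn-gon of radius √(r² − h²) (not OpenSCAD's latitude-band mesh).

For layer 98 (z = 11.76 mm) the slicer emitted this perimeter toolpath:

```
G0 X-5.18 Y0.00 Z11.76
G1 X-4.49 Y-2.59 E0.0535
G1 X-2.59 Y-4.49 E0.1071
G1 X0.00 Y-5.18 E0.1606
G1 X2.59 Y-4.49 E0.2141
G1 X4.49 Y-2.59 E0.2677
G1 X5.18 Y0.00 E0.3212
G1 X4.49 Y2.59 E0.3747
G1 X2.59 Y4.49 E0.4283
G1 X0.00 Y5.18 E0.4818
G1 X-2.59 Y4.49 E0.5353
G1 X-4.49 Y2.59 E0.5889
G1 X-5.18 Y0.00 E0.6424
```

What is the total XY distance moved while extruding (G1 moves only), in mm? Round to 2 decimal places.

Sum the Euclidean lengths of each G1 segment: total = 32.19 mm.

32.19 mm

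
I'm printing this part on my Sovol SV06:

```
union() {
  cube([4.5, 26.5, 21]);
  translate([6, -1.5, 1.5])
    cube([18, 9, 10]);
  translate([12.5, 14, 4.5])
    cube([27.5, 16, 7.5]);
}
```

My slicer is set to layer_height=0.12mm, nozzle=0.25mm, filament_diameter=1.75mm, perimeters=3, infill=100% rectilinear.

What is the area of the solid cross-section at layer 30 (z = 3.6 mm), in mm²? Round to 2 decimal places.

281.25 mm²

At z = 3.6 mm: the cube (footprint 4.5×26.5) is included at this height (area 119.25 mm²); the cube at (6, -1.5) is present — its section is the full 18×9 rectangle (area 162.00 mm²); the cube at (12.5, 14) does not reach this height (z outside [4.5, 12]); Taking the union: the 2 present regions are separate (no shared area or edge), so areas and boundary lengths simply add and each stays a separate island — area = 281.25 mm². Overall, the cross-section has 2 separate islands. Net area = 281.25 mm².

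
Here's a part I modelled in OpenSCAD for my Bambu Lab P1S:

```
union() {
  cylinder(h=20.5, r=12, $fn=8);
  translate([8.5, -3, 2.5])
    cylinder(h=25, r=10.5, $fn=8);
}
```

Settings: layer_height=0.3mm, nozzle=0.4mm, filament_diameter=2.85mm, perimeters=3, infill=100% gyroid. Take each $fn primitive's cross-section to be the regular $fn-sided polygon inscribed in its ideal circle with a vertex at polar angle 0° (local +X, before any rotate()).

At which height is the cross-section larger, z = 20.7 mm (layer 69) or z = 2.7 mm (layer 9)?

layer 9 (z = 2.7 mm)

Layer 69 (z = 20.7): the cylinder is absent (z outside [0, 20.5]); the r=10.5 cylinder at (8.5, -3) gives a regular 8-gon of circumradius 10.5 (constant along its height) (area = (8/2)·10.500²·sin(360°/8) = 311.83 mm²); Combining (union): only the r=10.5 cylinder at (8.5, -3) is present, so the union is just that shape — area = 311.83 mm². So its area = 311.83 mm². Layer 9 (z = 2.7): the r=12 cylinder contributes a regular 8-gon of circumradius 12 (area = (8/2)·12.000²·sin(360°/8) = 407.29 mm²); the r=10.5 cylinder at (8.5, -3) gives a regular 8-gon of circumradius 10.5 (constant along its height) (area = (8/2)·10.500²·sin(360°/8) = 311.83 mm²); Taking the union: the regions partially overlap — summed areas 719.13 mm² minus the doubly-counted overlap 170.05 mm² gives 549.08 mm² — area = 549.08 mm². So its area = 549.08 mm². Layer 9 is larger (549.08 vs 311.83 mm²).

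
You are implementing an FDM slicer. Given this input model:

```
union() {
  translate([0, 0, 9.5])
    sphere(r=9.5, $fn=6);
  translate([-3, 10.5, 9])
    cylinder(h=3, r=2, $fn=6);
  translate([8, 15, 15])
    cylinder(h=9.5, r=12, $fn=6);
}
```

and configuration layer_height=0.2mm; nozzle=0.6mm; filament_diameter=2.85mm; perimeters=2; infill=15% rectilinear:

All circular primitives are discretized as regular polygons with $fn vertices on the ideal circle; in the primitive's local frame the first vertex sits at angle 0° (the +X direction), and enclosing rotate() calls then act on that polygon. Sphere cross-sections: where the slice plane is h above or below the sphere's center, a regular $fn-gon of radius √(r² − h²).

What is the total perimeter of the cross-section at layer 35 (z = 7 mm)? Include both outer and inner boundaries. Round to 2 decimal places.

At z = 7 mm: the r=9.5 sphere slices to a regular 6-gon of circumradius 9.165 (√(r²−h²) with h=2.5 from center) (perimeter = 2·6·9.165·sin(180°/6) = 54.99 mm); the cylinder at (-3, 10.5) does not reach this height (z outside [9, 12]); the cylinder at (8, 15) does not reach this height (z outside [15, 24.5]); Merging all regions: only the r=9.5 sphere is present, so the union is just that shape — boundary = 54.99 mm. Overall, the cross-section is a single solid region. Total boundary length (outer) = 54.99 mm.

54.99 mm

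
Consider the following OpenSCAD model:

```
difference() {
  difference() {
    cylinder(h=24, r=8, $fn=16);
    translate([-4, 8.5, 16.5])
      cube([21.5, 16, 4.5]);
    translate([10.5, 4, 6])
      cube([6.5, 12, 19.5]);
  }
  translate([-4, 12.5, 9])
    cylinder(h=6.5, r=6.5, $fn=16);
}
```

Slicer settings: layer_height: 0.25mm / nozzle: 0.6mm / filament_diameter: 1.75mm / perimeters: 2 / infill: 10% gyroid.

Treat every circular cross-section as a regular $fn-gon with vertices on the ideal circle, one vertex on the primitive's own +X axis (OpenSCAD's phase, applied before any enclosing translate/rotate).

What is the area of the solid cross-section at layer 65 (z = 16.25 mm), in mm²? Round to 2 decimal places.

At z = 16.25 mm: the r=8 cylinder gives a regular 16-gon of circumradius 8 (constant along its height) (area = (16/2)·8.000²·sin(360°/16) = 195.93 mm²); the cube at (-4, 8.5) is not intersected at this z (z outside [16.5, 21]); the cube at (10.5, 4) (footprint 6.5×12) is included at this height (area 78.00 mm²); Taking the first minus the rest: starting from the r=8 cylinder (195.93 mm²), the 6.5×12 cube at (10.5, 4) misses the remaining region (no effect) — area = 195.93 mm²; the cylinder at (-4, 12.5) is not intersected at this z (z outside [9, 15.5]); Subtracting the remaining from the first: none of the subtracted shapes is present at this height, so the result so far is unchanged — area = 195.93 mm². Overall, the cross-section is a single solid region. Net area = 195.93 mm².

195.93 mm²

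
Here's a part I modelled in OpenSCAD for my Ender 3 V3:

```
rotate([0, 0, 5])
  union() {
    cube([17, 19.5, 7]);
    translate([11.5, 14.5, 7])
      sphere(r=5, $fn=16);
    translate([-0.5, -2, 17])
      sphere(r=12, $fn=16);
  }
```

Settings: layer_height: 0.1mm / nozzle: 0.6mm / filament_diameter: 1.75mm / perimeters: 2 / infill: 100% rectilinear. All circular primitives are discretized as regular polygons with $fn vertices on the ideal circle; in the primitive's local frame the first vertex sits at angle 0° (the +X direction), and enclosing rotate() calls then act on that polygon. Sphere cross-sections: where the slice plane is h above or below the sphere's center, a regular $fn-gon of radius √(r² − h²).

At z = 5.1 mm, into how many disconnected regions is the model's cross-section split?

2

At z = 5.1 mm: the 17×19.5 cube contributes its full rectangle; the sphere at (11.5, 14.5): section is a regular 16-gon, circumradius = √(r²−h²) = √(5²−1.9²) = 4.625; the r=12 sphere at (-0.5, -2) contributes a regular 16-gon of circumradius √(12²−11.9²) = 1.546; Taking the union: the regions partially overlap (shared area 65.48 mm²), so overlapping operands fuse into one piece — 2 connected regions; (whole slice rotated 5° about Z — lengths, areas and connectivity unchanged). The result has 2 disconnected regions.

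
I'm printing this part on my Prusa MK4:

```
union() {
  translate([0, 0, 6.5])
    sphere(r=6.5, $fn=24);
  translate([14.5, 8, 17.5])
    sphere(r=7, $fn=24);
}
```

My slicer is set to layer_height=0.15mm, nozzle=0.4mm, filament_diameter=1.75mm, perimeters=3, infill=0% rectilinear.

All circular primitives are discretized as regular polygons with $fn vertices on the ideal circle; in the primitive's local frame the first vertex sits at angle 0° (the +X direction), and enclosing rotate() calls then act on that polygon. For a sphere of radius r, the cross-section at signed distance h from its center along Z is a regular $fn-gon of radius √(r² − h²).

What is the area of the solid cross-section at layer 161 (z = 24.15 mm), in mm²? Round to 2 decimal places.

14.84 mm²

At z = 24.15 mm: the sphere is not intersected at this z (|z−center|=17.650 > r=6.5); the r=7 sphere at (14.5, 8) slices to a regular 24-gon of circumradius 2.186 (√(r²−h²) with h=6.65 from center) (area = (24/2)·2.186²·sin(360°/24) = 14.84 mm²); Combining (union): only the r=7 sphere at (14.5, 8) is present, so the union is just that shape — area = 14.84 mm². Overall, the cross-section is a single solid region. Net area = 14.84 mm².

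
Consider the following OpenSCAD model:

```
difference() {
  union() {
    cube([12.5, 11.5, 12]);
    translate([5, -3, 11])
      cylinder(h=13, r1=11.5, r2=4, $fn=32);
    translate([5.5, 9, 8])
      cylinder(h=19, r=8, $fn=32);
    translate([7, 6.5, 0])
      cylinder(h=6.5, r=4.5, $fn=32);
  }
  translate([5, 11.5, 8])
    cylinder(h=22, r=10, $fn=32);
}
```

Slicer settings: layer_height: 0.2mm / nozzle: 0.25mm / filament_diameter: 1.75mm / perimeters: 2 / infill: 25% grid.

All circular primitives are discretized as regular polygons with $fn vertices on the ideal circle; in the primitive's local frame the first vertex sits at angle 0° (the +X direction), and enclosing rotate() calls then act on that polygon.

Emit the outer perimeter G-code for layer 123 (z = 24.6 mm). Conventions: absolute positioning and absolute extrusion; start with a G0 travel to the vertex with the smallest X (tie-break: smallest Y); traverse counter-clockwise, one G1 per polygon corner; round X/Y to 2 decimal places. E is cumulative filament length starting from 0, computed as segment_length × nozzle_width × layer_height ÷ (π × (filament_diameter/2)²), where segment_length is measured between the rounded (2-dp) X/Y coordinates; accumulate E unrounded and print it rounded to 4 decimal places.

At z = 24.6 mm: the cube is not intersected at this z (z outside [0, 12]); the cone at (5, -3) is not intersected at this z (z outside [11, 24]); the r=8 cylinder at (5.5, 9) gives a regular 32-gon of circumradius 8 (constant along its height); the cylinder at (7, 6.5) does not reach this height (z outside [0, 6.5]); Merging all regions: only the r=8 cylinder at (5.5, 9) is present, so the union is just that shape — 1 connected region; the cylinder at (5, 11.5): section is a regular 32-gon, circumradius r=10; Taking the first minus the rest: starting from the result so far, the r=10 cylinder at (5, 11.5) partially overlaps it — only the 195.37 mm² overlap (of its 312.14 mm²) is removed, clipping the outline — 1 connected region. The outline is a single polygon with 14 vertices. Extrusion per mm of travel: 0.25 × 0.2 / (π × 0.875²) = 0.020788. Accumulating E over each segment gives final E = 0.4909.

G0 X1.28 Y2.23 Z24.60
G1 X2.44 Y1.61 E0.0273
G1 X3.94 Y1.15 E0.0600
G1 X5.50 Y1.00 E0.0925
G1 X7.06 Y1.15 E0.1251
G1 X8.56 Y1.61 E0.1577
G1 X9.94 Y2.35 E0.1903
G1 X11.16 Y3.34 E0.2229
G1 X12.00 Y4.37 E0.2506
G1 X10.56 Y3.19 E0.2893
G1 X8.83 Y2.26 E0.3301
G1 X6.95 Y1.69 E0.3709
G1 X5.00 Y1.50 E0.4117
G1 X3.05 Y1.69 E0.4524
G1 X1.28 Y2.23 E0.4909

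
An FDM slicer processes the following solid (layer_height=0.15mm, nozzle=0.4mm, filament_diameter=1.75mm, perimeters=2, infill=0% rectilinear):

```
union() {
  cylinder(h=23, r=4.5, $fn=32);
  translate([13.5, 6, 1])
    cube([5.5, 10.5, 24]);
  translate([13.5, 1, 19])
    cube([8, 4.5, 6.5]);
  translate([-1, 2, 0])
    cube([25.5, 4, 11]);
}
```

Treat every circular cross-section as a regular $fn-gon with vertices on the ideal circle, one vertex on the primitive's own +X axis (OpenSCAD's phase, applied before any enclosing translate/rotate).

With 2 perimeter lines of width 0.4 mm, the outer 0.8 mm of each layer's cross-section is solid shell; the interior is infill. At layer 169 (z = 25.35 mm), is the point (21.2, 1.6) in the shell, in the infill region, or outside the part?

At z = 25.35 mm: the cylinder does not reach this height (z outside [0, 23]); the cube at (13.5, 6) is not intersected at this z (z outside [1, 25]); the cube at (13.5, 1) is present — its section is the full 8×4.5 rectangle; the cube at (-1, 2) is absent (z outside [0, 11]); Merging all regions: only the 8×4.5 cube at (13.5, 1) is present, so the union is just that shape — 1 connected region. Overall, the cross-section is a single solid region. The nearest boundary edge runs (21.50, 1.00)→(21.50, 5.50); distance from the point to it = 0.30 mm. The point is inside the cross-section, 0.30 mm from the nearest boundary — within the 0.8 mm shell band (2 × 0.4).

shell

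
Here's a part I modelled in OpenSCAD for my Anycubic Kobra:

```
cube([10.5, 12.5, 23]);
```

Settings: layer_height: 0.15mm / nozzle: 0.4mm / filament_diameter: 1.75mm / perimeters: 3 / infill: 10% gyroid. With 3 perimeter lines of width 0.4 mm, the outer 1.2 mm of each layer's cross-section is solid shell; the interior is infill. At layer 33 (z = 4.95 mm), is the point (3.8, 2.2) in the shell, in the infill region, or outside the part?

At z = 4.95 mm: the 10.5×12.5 cube contributes its full rectangle. Overall, the cross-section is a single solid region. The nearest boundary edge runs (0.00, 0.00)→(10.50, 0.00); distance from the point to it = 2.20 mm. The point is inside the cross-section and 2.20 mm from the nearest boundary — more than the 1.2 mm shell width (3 × 0.4), so it's in the infill interior.

infill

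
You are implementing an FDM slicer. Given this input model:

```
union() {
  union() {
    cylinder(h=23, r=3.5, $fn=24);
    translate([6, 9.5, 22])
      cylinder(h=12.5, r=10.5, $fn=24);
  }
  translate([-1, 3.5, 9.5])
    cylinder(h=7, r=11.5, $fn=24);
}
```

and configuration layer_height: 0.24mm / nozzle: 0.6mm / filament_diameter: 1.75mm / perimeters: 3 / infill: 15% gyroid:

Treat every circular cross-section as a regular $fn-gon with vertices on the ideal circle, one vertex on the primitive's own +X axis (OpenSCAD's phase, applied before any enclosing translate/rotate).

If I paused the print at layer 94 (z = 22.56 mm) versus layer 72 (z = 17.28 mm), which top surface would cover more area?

Layer 94 (z = 22.56): the cylinder: section is a regular 24-gon, circumradius r=3.5 (area = (24/2)·3.500²·sin(360°/24) = 38.05 mm²); the cylinder at (6, 9.5): section is a regular 24-gon, circumradius r=10.5 (area = (24/2)·10.500²·sin(360°/24) = 342.42 mm²); Merging all regions: the regions partially overlap — summed areas 380.46 mm² minus the doubly-counted overlap 12.37 mm² gives 368.09 mm² — area = 368.09 mm²; the cylinder at (-1, 3.5) is absent (z outside [9.5, 16.5]); Combining (union): only the result so far is present, so the union is just that shape — area = 368.09 mm². So its area = 368.09 mm². Layer 72 (z = 17.28): the r=3.5 cylinder gives a regular 24-gon of circumradius 3.5 (constant along its height) (area = (24/2)·3.500²·sin(360°/24) = 38.05 mm²); the cylinder at (6, 9.5) is not intersected at this z (z outside [22, 34.5]); Merging all regions: only the r=3.5 cylinder is present, so the union is just that shape — area = 38.05 mm²; the cylinder at (-1, 3.5) is not intersected at this z (z outside [9.5, 16.5]); Combining (union): only the result so far is present, so the union is just that shape — area = 38.05 mm². So its area = 38.05 mm². Layer 94 is larger (368.09 vs 38.05 mm²).

layer 94 (z = 22.56 mm)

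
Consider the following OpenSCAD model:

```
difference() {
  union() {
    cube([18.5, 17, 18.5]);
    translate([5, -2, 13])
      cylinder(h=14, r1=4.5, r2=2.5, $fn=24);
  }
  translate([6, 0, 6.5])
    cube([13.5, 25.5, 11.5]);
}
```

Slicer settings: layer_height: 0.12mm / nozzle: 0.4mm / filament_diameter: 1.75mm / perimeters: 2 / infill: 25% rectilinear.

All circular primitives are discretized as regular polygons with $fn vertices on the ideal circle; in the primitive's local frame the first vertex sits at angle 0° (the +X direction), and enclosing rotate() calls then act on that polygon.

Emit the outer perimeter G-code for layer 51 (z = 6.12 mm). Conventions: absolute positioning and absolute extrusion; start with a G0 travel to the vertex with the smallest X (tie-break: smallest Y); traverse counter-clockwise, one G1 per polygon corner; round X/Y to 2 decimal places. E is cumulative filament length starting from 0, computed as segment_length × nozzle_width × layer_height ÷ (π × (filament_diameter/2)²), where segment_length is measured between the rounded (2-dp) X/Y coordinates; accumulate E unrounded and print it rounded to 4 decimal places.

At z = 6.12 mm: the 18.5×17 cube contributes its full rectangle; the cone at (5, -2) does not reach this height (z outside [13, 27]); Merging all regions: only the 18.5×17 cube is present, so the union is just that shape — 1 connected region; the cube at (6, 0) does not reach this height (z outside [6.5, 18]); Subtracting the remaining from the first: none of the subtracted shapes is present at this height, so the result so far is unchanged — 1 connected region. The outline is a single polygon with 4 vertices. Extrusion per mm of travel: 0.4 × 0.12 / (π × 0.875²) = 0.019956. Accumulating E over each segment gives final E = 1.4169.

G0 X0.00 Y0.00 Z6.12
G1 X18.50 Y0.00 E0.3692
G1 X18.50 Y17.00 E0.7084
G1 X0.00 Y17.00 E1.0776
G1 X0.00 Y0.00 E1.4169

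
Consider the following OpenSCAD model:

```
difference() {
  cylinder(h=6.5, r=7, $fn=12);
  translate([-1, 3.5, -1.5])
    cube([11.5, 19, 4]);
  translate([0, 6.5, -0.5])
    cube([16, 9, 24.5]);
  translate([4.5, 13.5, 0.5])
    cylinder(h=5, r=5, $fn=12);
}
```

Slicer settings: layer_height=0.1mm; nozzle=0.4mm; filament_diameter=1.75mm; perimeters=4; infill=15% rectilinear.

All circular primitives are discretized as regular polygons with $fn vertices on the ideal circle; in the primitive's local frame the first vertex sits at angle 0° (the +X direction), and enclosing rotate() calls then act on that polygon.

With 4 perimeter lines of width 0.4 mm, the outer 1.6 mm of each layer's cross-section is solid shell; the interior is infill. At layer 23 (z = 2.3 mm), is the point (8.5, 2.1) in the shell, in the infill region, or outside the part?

At z = 2.3 mm: the cylinder: section is a regular 12-gon, circumradius r=7; the cube at (-1, 3.5) (footprint 11.5×19) is included at this height; the cube at (0, 6.5) (footprint 16×9) is included at this height; the r=5 cylinder at (4.5, 13.5) gives a regular 12-gon of circumradius 5 (constant along its height); After the difference (first − rest): starting from the r=7 cylinder, the 11.5×19 cube at (-1, 3.5) partially overlaps it — only the 17.26 mm² overlap (of its 218.50 mm²) is removed, clipping the outline; the 16×9 cube at (0, 6.5) misses the remaining region (no effect); the r=5 cylinder at (4.5, 13.5) misses the remaining region (no effect) — 1 connected region. Overall, the cross-section is a single solid region. The nearest boundary edge runs (6.06, 3.50)→(7.00, 0.00); distance from the point to it = 1.99 mm. The point is not inside any of the regions above, so it lies outside the cross-section (1.99 mm from the nearest boundary).

outside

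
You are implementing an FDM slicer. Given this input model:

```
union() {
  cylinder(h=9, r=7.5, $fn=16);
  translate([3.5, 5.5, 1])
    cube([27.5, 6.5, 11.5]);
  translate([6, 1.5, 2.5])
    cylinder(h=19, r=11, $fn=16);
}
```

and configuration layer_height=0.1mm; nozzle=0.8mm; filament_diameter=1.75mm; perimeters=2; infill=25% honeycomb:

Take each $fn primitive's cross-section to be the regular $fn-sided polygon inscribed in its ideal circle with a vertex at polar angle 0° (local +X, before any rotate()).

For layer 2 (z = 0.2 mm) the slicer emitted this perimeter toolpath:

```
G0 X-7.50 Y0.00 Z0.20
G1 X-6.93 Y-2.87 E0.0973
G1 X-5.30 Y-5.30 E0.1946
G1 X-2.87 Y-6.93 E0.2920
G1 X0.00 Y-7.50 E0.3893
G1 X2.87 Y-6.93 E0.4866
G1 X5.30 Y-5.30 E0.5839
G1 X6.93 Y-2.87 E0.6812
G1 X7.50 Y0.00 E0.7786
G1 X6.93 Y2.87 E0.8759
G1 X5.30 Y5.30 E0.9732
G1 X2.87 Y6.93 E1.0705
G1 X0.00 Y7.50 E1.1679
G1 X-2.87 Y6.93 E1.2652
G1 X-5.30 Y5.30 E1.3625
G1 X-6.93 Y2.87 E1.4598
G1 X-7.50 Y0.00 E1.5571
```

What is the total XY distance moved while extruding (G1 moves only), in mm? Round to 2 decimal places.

Sum the Euclidean lengths of each G1 segment: total = 46.82 mm.

46.82 mm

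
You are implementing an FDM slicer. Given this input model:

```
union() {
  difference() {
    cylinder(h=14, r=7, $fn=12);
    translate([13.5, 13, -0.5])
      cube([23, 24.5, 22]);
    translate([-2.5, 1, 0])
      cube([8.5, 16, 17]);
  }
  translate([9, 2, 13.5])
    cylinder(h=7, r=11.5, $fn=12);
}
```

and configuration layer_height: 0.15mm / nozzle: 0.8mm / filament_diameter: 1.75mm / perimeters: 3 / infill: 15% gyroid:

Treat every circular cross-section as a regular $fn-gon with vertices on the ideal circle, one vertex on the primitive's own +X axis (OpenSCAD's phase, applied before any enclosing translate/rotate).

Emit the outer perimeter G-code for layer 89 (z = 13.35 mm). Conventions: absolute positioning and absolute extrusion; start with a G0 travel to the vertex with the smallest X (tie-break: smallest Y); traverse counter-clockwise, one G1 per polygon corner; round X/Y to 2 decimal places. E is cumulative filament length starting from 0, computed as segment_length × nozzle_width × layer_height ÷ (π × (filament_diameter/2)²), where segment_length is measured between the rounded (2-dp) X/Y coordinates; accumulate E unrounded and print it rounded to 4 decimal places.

At z = 13.35 mm: the cylinder: section is a regular 12-gon, circumradius r=7; the cube at (13.5, 13) (footprint 23×24.5) is included at this height; the 8.5×16 cube at (-2.5, 1) contributes its full rectangle; Subtracting the remaining from the first: starting from the r=7 cylinder, the 23×24.5 cube at (13.5, 13) misses the remaining region (no effect); the 8.5×16 cube at (-2.5, 1) partially overlaps it — only the 43.05 mm² overlap (of its 136.00 mm²) is removed, clipping the outline — 1 connected region; the cylinder at (9, 2) does not reach this height (z outside [13.5, 20.5]); Combining (union): only that combined region is present, so the union is just that shape — 1 connected region. The outline is a single polygon with 14 vertices. Extrusion per mm of travel: 0.8 × 0.15 / (π × 0.875²) = 0.049890. Accumulating E over each segment gives final E = 2.5003.

G0 X-7.00 Y0.00 Z13.35
G1 X-6.06 Y-3.50 E0.1808
G1 X-3.50 Y-6.06 E0.3614
G1 X0.00 Y-7.00 E0.5422
G1 X3.50 Y-6.06 E0.7230
G1 X6.06 Y-3.50 E0.9037
G1 X7.00 Y0.00 E1.0845
G1 X6.06 Y3.50 E1.2653
G1 X6.00 Y3.56 E1.2695
G1 X6.00 Y1.00 E1.3972
G1 X-2.50 Y1.00 E1.8213
G1 X-2.50 Y6.33 E2.0872
G1 X-3.50 Y6.06 E2.1389
G1 X-6.06 Y3.50 E2.3195
G1 X-7.00 Y0.00 E2.5003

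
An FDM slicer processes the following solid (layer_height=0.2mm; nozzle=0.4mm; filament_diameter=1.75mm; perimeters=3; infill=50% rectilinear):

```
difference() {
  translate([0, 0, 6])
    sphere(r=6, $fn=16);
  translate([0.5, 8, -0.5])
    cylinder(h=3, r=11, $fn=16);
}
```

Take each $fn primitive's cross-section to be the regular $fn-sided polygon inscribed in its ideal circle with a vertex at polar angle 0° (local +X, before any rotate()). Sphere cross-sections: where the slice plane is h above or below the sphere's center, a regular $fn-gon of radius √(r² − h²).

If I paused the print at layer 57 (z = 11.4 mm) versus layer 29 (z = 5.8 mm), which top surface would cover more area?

Layer 57 (z = 11.4): the sphere: section is a regular 16-gon, circumradius = √(r²−h²) = √(6²−5.4²) = 2.615 (area = (16/2)·2.615²·sin(360°/16) = 20.94 mm²); the cylinder at (0.5, 8) does not reach this height (z outside [-0.5, 2.5]); Taking the first minus the rest: none of the subtracted shapes is present at this height, so the r=6 sphere is unchanged — area = 20.94 mm². So its area = 20.94 mm². Layer 29 (z = 5.8): the r=6 sphere contributes a regular 16-gon of circumradius √(6²−0.2²) = 5.997 (area = (16/2)·5.997²·sin(360°/16) = 110.09 mm²); the cylinder at (0.5, 8) is not intersected at this z (z outside [-0.5, 2.5]); Subtracting the remaining from the first: none of the subtracted shapes is present at this height, so the r=6 sphere is unchanged — area = 110.09 mm². So its area = 110.09 mm². Layer 29 is larger (110.09 vs 20.94 mm²).

layer 29 (z = 5.8 mm)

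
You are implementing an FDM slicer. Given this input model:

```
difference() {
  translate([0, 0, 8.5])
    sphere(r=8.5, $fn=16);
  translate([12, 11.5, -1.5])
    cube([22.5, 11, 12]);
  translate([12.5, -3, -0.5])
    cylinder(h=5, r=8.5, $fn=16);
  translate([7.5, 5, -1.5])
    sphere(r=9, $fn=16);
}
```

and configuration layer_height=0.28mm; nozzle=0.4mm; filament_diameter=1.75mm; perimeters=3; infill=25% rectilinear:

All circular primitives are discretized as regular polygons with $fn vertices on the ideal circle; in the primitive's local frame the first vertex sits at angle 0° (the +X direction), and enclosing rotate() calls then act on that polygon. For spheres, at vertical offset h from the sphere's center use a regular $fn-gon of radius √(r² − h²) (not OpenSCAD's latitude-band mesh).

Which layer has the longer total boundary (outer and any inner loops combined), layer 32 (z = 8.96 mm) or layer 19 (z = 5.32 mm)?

Layer 32 (z = 8.96): the r=8.5 sphere slices to a regular 16-gon of circumradius 8.488 (√(r²−h²) with h=0.46 from center) (perimeter = 2·16·8.488·sin(180°/16) = 52.99 mm); the 22.5×11 cube at (12, 11.5) contributes its full rectangle (perimeter 67.00 mm); the cylinder at (12.5, -3) is absent (z outside [-0.5, 4.5]); the sphere at (7.5, 5) is absent (|z−center|=10.460 > r=9); Taking the first minus the rest: starting from the r=8.5 sphere, the 22.5×11 cube at (12, 11.5) misses the remaining region (no effect) — boundary = 52.99 mm. So its perimeter = 52.99 mm. Layer 19 (z = 5.32): the r=8.5 sphere contributes a regular 16-gon of circumradius √(8.5²−3.18²) = 7.883 (perimeter = 2·16·7.883·sin(180°/16) = 49.21 mm); the cube at (12, 11.5) is present — its section is the full 22.5×11 rectangle (perimeter 67.00 mm); the cylinder at (12.5, -3) is absent (z outside [-0.5, 4.5]); the r=9 sphere at (7.5, 5) slices to a regular 16-gon of circumradius 5.873 (√(r²−h²) with h=6.82 from center) (perimeter = 2·16·5.873·sin(180°/16) = 36.66 mm); After the difference (first − rest): starting from the r=8.5 sphere, the 22.5×11 cube at (12, 11.5) misses the remaining region (no effect); the r=9 sphere at (7.5, 5) partially overlaps it — only the 31.64 mm² overlap (of its 105.58 mm²) is removed, clipping the outline — boundary = 50.23 mm. So its perimeter = 50.23 mm. Layer 32 is larger (52.99 vs 50.23 mm).

layer 32 (z = 8.96 mm)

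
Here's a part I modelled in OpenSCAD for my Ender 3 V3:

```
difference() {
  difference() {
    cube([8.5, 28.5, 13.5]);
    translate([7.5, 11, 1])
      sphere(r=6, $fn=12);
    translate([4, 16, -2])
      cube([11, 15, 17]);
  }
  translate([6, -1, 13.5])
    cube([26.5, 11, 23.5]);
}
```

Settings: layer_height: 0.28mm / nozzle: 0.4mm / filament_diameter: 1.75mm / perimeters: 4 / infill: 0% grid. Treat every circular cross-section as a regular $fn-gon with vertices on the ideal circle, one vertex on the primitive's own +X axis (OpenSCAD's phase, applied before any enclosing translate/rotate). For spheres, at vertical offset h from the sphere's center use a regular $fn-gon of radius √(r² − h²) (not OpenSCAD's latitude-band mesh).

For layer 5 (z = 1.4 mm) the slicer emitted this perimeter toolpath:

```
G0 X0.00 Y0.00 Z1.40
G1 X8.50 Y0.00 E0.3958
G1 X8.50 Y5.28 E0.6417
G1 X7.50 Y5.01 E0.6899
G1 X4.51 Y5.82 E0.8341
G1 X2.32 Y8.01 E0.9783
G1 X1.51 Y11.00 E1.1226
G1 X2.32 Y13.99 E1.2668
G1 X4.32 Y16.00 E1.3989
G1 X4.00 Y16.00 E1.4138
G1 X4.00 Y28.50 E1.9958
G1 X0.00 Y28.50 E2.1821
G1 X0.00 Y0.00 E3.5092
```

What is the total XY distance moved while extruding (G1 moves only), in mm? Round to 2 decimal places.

Sum the Euclidean lengths of each G1 segment: total = 75.36 mm.

75.36 mm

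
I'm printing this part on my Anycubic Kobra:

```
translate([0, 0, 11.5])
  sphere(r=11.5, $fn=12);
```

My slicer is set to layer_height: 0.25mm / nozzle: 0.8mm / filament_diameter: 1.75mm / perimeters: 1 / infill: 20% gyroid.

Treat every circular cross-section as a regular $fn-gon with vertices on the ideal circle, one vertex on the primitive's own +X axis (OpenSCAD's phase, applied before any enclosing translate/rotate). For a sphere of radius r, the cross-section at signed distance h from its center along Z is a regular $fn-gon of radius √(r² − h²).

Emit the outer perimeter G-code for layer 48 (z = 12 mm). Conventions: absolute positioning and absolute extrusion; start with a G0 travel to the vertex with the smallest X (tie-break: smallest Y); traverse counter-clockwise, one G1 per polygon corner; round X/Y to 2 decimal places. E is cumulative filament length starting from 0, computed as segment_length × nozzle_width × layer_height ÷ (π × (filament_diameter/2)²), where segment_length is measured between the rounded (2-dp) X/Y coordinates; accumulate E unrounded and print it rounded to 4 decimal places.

G0 X-11.49 Y0.00 Z12.00
G1 X-9.95 Y-5.74 E0.4942
G1 X-5.74 Y-9.95 E0.9892
G1 X0.00 Y-11.49 E1.4834
G1 X5.74 Y-9.95 E1.9776
G1 X9.95 Y-5.74 E2.4726
G1 X11.49 Y0.00 E2.9668
G1 X9.95 Y5.74 E3.4609
G1 X5.74 Y9.95 E3.9560
G1 X0.00 Y11.49 E4.4502
G1 X-5.74 Y9.95 E4.9443
G1 X-9.95 Y5.74 E5.4394
G1 X-11.49 Y0.00 E5.9336

At z = 12 mm: the sphere: section is a regular 12-gon, circumradius = √(r²−h²) = √(11.5²−0.5²) = 11.489. The outline is a single polygon with 12 vertices. Extrusion per mm of travel: 0.8 × 0.25 / (π × 0.875²) = 0.083150. Accumulating E over each segment gives final E = 5.9336.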